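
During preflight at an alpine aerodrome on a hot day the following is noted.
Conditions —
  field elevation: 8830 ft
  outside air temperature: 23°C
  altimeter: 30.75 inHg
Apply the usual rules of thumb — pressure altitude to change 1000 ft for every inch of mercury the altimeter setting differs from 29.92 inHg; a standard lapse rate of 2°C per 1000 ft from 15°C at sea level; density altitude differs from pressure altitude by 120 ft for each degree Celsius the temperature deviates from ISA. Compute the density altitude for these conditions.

Pressure altitude = 8830 + (29.92 − 30.75) × 1000 = 8830 + (-830) = 8000 ft.
ISA temperature at 8000 ft = 15 − 2 × (8000/1000) = -1°C.
ISA deviation = 23 − (-1) = +24°C.
Density altitude = 8000 + 120 × (24) = 10880 ft.

10880 ft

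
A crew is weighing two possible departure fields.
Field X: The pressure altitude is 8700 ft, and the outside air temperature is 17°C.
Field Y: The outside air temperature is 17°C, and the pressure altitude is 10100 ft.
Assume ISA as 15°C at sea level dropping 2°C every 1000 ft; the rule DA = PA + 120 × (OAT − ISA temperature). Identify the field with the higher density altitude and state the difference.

Field X: ISA temp = -2.4°C, deviation +19.4°C, DA = 8700 + 120 × 19.4 = 11028 ft.
Field Y: ISA temp = -5.2°C, deviation +22.2°C, DA = 10100 + 120 × 22.2 = 12764 ft.
Field Y is higher by 12764 − 11028 = 1736 ft.

Field Y by 1736 ft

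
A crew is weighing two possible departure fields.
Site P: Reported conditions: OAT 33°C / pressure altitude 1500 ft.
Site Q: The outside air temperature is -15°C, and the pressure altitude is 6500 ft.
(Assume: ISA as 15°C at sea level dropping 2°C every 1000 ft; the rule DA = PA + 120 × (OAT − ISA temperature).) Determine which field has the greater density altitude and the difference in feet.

Site P: ISA temp = 12°C, deviation +21°C, DA = 1500 + 120 × 21 = 4020 ft.
Site Q: ISA temp = 2°C, deviation -17°C, DA = 6500 + 120 × (-17) = 4460 ft.
Site Q is higher by 4460 − 4020 = 440 ft.

Site Q by 440 ft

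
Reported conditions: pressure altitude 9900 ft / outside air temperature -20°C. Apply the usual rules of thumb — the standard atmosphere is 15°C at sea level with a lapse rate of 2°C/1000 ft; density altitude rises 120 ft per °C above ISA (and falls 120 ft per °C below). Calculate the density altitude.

8076 ft

ISA temperature at 9900 ft = 15 − 2 × (9900/1000) = -4.8°C.
ISA deviation = -20 − (-4.8) = -15.2°C.
Density altitude = 9900 + 120 × (-15.2) = 9900 + (-1824) = 8076 ft.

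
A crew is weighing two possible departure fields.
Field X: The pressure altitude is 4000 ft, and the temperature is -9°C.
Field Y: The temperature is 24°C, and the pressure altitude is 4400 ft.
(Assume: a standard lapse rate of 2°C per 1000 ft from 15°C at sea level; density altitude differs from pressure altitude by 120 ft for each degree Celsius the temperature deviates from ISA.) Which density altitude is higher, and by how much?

Field X: ISA temp = 7°C, deviation -16°C, DA = 4000 + 120 × (-16) = 2080 ft.
Field Y: ISA temp = 6.2°C, deviation +17.8°C, DA = 4400 + 120 × 17.8 = 6536 ft.
Field Y is higher by 6536 − 2080 = 4456 ft.

Field Y by 4456 ft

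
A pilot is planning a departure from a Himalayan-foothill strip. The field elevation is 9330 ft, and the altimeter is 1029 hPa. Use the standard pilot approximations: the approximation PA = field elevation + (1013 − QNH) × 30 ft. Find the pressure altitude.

8850 ft

Pressure correction = (1013 − 1029) × 30 = -480 ft.
Pressure altitude = 9330 + (-480) = 8850 ft.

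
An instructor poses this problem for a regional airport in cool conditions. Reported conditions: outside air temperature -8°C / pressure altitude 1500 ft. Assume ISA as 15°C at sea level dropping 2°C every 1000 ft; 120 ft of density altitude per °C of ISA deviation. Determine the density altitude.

ISA temperature at 1500 ft = 15 − 2 × (1500/1000) = 12°C.
ISA deviation = -8 − 12 = -20°C.
Density altitude = 1500 + 120 × (-20) = 1500 + (-2400) = -900 ft.

-900 ft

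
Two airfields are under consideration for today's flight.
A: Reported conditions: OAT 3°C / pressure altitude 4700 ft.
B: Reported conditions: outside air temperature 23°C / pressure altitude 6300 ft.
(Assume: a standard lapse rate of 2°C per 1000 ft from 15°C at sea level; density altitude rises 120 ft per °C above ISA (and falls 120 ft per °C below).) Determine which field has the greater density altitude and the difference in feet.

B by 4384 ft

A: ISA temp = 5.6°C, deviation -2.6°C, DA = 4700 + 120 × (-2.6) = 4388 ft.
B: ISA temp = 2.4°C, deviation +20.6°C, DA = 6300 + 120 × 20.6 = 8772 ft.
B is higher by 8772 − 4388 = 4384 ft.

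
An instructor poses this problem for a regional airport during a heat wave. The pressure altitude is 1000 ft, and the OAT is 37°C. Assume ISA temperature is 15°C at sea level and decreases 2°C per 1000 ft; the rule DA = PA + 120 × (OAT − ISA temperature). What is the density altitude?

3880 ft

ISA temperature at 1000 ft = 15 − 2 × (1000/1000) = 13°C.
ISA deviation = 37 − 13 = +24°C.
Density altitude = 1000 + 120 × (24) = 1000 + (+2880) = 3880 ft.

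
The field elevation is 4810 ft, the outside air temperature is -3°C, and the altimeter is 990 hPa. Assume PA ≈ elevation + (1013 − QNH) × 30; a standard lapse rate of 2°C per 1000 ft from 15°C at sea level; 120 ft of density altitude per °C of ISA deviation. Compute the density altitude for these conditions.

Pressure altitude = 4810 + (1013 − 990) × 30 = 4810 + (+690) = 5500 ft.
ISA temperature at 5500 ft = 15 − 2 × (5500/1000) = 4°C.
ISA deviation = -3 − 4 = -7°C.
Density altitude = 5500 + 120 × (-7) = 4660 ft.

4660 ft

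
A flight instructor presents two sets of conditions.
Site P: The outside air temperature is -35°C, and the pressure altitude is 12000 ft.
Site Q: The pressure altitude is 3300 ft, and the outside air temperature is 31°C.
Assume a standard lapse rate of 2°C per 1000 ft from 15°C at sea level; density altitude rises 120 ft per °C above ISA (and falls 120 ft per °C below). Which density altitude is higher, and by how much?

Site P: ISA temp = -9°C, deviation -26°C, DA = 12000 + 120 × (-26) = 8880 ft.
Site Q: ISA temp = 8.4°C, deviation +22.6°C, DA = 3300 + 120 × 22.6 = 6012 ft.
Site P is higher by 8880 − 6012 = 2868 ft.

Site P by 2868 ft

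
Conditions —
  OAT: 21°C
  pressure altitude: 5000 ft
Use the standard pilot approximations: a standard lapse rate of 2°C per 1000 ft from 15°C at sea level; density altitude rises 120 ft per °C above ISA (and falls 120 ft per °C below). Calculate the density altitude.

6920 ft

ISA temperature at 5000 ft = 15 − 2 × (5000/1000) = 5°C.
ISA deviation = 21 − 5 = +16°C.
Density altitude = 5000 + 120 × (16) = 5000 + (+1920) = 6920 ft.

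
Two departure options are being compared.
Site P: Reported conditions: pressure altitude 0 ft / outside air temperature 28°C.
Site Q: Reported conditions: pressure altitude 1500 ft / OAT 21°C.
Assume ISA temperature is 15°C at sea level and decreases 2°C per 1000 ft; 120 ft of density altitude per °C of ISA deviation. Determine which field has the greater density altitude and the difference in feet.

Site P: ISA temp = 15°C, deviation +13°C, DA = 0 + 120 × 13 = 1560 ft.
Site Q: ISA temp = 12°C, deviation +9°C, DA = 1500 + 120 × 9 = 2580 ft.
Site Q is higher by 2580 − 1560 = 1020 ft.

Site Q by 1020 ft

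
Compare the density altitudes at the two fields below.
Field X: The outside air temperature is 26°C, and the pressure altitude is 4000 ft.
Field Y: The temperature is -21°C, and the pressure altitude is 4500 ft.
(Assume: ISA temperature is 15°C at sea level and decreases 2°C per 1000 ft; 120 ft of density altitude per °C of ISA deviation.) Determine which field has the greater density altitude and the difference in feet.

Field X by 5020 ft

Field X: ISA temp = 7°C, deviation +19°C, DA = 4000 + 120 × 19 = 6280 ft.
Field Y: ISA temp = 6°C, deviation -27°C, DA = 4500 + 120 × (-27) = 1260 ft.
Field X is higher by 6280 − 1260 = 5020 ft.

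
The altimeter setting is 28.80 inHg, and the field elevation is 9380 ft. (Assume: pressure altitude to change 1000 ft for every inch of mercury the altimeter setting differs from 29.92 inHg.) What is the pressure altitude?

Pressure correction = (29.92 − 28.80) × 1000 = +1120 ft.
Pressure altitude = 9380 + (+1120) = 10500 ft.

10500 ft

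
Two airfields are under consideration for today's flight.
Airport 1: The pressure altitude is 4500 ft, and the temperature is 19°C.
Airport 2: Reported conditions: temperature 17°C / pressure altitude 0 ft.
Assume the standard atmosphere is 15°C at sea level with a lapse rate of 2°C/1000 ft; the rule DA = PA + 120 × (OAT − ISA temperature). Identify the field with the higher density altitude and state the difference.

Airport 1: ISA temp = 6°C, deviation +13°C, DA = 4500 + 120 × 13 = 6060 ft.
Airport 2: ISA temp = 15°C, deviation +2°C, DA = 0 + 120 × 2 = 240 ft.
Airport 1 is higher by 6060 − 240 = 5820 ft.

Airport 1 by 5820 ft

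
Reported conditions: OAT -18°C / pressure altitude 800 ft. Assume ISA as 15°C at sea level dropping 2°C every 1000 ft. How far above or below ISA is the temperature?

ISA-31.4°C

ISA temperature at 800 ft = 15 − 2 × (800/1000) = 13.4°C.
Deviation = OAT − ISA = -18 − 13.4 = -31.4°C.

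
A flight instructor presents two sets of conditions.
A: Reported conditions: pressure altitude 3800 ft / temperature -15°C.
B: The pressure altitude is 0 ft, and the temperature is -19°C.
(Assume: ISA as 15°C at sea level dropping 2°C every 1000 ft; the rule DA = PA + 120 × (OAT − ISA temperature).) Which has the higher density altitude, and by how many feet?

A by 5192 ft

A: ISA temp = 7.4°C, deviation -22.4°C, DA = 3800 + 120 × (-22.4) = 1112 ft.
B: ISA temp = 15°C, deviation -34°C, DA = 0 + 120 × (-34) = -4080 ft.
A is higher by 1112 − (-4080) = 5192 ft.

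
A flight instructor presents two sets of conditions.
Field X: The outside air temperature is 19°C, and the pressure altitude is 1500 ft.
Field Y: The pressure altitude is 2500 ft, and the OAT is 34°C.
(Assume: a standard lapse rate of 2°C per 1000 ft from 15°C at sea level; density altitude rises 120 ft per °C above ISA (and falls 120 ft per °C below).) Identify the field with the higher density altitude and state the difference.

Field X: ISA temp = 12°C, deviation +7°C, DA = 1500 + 120 × 7 = 2340 ft.
Field Y: ISA temp = 10°C, deviation +24°C, DA = 2500 + 120 × 24 = 5380 ft.
Field Y is higher by 5380 − 2340 = 3040 ft.

Field Y by 3040 ft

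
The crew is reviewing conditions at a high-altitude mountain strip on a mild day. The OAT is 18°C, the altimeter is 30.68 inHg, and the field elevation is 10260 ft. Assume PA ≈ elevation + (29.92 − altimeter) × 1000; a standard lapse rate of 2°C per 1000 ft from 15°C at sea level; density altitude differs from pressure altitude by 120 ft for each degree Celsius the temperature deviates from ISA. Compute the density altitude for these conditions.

12140 ft

Pressure altitude = 10260 + (29.92 − 30.68) × 1000 = 10260 + (-760) = 9500 ft.
ISA temperature at 9500 ft = 15 − 2 × (9500/1000) = -4°C.
ISA deviation = 18 − (-4) = +22°C.
Density altitude = 9500 + 120 × (22) = 12140 ft.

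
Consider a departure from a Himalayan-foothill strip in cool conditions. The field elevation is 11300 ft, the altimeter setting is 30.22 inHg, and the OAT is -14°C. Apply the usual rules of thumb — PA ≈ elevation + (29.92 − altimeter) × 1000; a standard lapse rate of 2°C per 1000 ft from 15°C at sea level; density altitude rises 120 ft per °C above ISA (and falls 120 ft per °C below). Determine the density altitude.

Pressure altitude = 11300 + (29.92 − 30.22) × 1000 = 11300 + (-300) = 11000 ft.
ISA temperature at 11000 ft = 15 − 2 × (11000/1000) = -7°C.
ISA deviation = -14 − (-7) = -7°C.
Density altitude = 11000 + 120 × (-7) = 10160 ft.

10160 ft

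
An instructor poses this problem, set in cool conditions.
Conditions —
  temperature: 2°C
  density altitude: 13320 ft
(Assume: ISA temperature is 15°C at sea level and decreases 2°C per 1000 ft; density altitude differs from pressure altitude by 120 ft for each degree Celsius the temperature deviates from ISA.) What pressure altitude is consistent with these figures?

12000 ft

DA = PA + 120 × (OAT − (15 − 2·PA/1000)) = PA + 120·OAT − 1800 + 0.24·PA = 1.24·PA + 120·OAT − 1800.
So 1.24·PA = 13320 − 120 × 2 + 1800 = 14880.
PA = 14880 / 1.24 = 12000 ft.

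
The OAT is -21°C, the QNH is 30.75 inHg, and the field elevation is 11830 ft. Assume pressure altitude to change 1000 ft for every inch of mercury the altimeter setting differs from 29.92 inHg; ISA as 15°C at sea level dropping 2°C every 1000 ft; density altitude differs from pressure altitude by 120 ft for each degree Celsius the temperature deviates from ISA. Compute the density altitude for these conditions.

9320 ft

Pressure altitude = 11830 + (29.92 − 30.75) × 1000 = 11830 + (-830) = 11000 ft.
ISA temperature at 11000 ft = 15 − 2 × (11000/1000) = -7°C.
ISA deviation = -21 − (-7) = -14°C.
Density altitude = 11000 + 120 × (-14) = 9320 ft.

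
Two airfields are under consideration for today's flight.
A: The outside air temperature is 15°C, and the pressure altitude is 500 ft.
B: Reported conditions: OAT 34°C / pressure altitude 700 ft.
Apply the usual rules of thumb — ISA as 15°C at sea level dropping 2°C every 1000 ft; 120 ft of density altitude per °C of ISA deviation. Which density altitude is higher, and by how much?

B by 2528 ft

A: ISA temp = 14°C, deviation +1°C, DA = 500 + 120 × 1 = 620 ft.
B: ISA temp = 13.6°C, deviation +20.4°C, DA = 700 + 120 × 20.4 = 3148 ft.
B is higher by 3148 − 620 = 2528 ft.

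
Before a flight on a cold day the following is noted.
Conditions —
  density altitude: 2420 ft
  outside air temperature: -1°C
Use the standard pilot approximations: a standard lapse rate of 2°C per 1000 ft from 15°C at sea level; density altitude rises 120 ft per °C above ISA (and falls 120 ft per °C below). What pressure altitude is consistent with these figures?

3500 ft

DA = PA + 120 × (OAT − (15 − 2·PA/1000)) = PA + 120·OAT − 1800 + 0.24·PA = 1.24·PA + 120·OAT − 1800.
So 1.24·PA = 2420 − 120 × (-1) + 1800 = 4340.
PA = 4340 / 1.24 = 3500 ft.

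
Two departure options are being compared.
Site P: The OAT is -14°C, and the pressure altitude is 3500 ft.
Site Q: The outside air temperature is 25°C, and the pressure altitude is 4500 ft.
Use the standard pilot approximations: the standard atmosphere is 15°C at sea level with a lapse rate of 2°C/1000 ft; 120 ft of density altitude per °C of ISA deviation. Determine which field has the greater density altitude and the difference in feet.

Site Q by 5920 ft

Site P: ISA temp = 8°C, deviation -22°C, DA = 3500 + 120 × (-22) = 860 ft.
Site Q: ISA temp = 6°C, deviation +19°C, DA = 4500 + 120 × 19 = 6780 ft.
Site Q is higher by 6780 − 860 = 5920 ft.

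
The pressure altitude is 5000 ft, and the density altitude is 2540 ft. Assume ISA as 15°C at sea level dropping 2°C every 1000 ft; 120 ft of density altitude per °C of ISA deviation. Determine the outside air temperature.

-15.5°C

Density altitude − pressure altitude = 2540 − 5000 = -2460 ft.
At 120 ft/°C that is an ISA deviation of -2460/120 = -20.5°C.
ISA temperature at 5000 ft = 15 − 2 × (5000/1000) = 5°C.
OAT = ISA + deviation = 5 + (-20.5) = -15.5°C.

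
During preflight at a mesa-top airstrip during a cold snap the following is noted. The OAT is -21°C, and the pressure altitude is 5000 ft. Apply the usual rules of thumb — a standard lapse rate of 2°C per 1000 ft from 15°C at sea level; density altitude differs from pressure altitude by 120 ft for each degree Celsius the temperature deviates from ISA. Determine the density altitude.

1880 ft

ISA temperature at 5000 ft = 15 − 2 × (5000/1000) = 5°C.
ISA deviation = -21 − 5 = -26°C.
Density altitude = 5000 + 120 × (-26) = 5000 + (-3120) = 1880 ft.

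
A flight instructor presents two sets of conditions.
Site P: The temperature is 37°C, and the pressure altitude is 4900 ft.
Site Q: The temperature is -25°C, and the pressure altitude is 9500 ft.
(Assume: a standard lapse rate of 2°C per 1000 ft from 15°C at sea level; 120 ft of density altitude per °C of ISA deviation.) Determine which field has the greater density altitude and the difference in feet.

Site P by 1736 ft

Site P: ISA temp = 5.2°C, deviation +31.8°C, DA = 4900 + 120 × 31.8 = 8716 ft.
Site Q: ISA temp = -4°C, deviation -21°C, DA = 9500 + 120 × (-21) = 6980 ft.
Site P is higher by 8716 − 6980 = 1736 ft.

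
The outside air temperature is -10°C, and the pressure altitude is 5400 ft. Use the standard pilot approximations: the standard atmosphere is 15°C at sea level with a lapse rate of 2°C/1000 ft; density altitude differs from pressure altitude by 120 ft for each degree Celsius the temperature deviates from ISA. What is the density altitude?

3696 ft

ISA temperature at 5400 ft = 15 − 2 × (5400/1000) = 4.2°C.
ISA deviation = -10 − 4.2 = -14.2°C.
Density altitude = 5400 + 120 × (-14.2) = 5400 + (-1704) = 3696 ft.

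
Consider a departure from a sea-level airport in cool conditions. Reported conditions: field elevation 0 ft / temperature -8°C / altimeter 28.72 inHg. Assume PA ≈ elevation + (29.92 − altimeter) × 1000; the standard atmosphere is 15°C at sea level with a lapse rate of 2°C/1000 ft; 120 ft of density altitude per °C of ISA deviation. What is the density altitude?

Pressure altitude = 0 + (29.92 − 28.72) × 1000 = 0 + (+1200) = 1200 ft.
ISA temperature at 1200 ft = 15 − 2 × (1200/1000) = 12.6°C.
ISA deviation = -8 − 12.6 = -20.6°C.
Density altitude = 1200 + 120 × (-20.6) = -1272 ft.

-1272 ft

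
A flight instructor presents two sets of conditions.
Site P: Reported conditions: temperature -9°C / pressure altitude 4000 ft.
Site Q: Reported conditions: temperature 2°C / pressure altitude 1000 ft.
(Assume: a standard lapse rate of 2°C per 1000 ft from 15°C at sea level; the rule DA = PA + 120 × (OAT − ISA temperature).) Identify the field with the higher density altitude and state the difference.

Site P by 2400 ft

Site P: ISA temp = 7°C, deviation -16°C, DA = 4000 + 120 × (-16) = 2080 ft.
Site Q: ISA temp = 13°C, deviation -11°C, DA = 1000 + 120 × (-11) = -320 ft.
Site P is higher by 2080 − (-320) = 2400 ft.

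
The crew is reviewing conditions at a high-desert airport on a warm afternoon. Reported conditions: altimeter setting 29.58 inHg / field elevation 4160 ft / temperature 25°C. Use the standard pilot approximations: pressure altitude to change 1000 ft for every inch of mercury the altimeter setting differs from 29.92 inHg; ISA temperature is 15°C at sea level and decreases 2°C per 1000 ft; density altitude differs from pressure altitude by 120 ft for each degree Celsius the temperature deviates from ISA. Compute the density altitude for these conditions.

Pressure altitude = 4160 + (29.92 − 29.58) × 1000 = 4160 + (+340) = 4500 ft.
ISA temperature at 4500 ft = 15 − 2 × (4500/1000) = 6°C.
ISA deviation = 25 − 6 = +19°C.
Density altitude = 4500 + 120 × (19) = 6780 ft.

6780 ft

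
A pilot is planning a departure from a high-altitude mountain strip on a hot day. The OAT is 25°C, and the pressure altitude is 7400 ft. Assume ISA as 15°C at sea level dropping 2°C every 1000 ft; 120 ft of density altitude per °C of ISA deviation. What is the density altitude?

ISA temperature at 7400 ft = 15 − 2 × (7400/1000) = 0.2°C.
ISA deviation = 25 − 0.2 = +24.8°C.
Density altitude = 7400 + 120 × (24.8) = 7400 + (+2976) = 10376 ft.

10376 ft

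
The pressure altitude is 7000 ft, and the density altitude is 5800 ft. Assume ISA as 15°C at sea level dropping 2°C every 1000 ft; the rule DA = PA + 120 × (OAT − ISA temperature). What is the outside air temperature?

Density altitude − pressure altitude = 5800 − 7000 = -1200 ft.
At 120 ft/°C that is an ISA deviation of -1200/120 = -10°C.
ISA temperature at 7000 ft = 15 − 2 × (7000/1000) = 1°C.
OAT = ISA + deviation = 1 + (-10) = -9°C.

-9°C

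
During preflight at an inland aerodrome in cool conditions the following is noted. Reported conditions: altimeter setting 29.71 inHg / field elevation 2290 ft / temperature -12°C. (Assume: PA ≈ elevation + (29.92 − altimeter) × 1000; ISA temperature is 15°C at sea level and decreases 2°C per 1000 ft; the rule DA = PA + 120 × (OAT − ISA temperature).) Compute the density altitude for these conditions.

Pressure altitude = 2290 + (29.92 − 29.71) × 1000 = 2290 + (+210) = 2500 ft.
ISA temperature at 2500 ft = 15 − 2 × (2500/1000) = 10°C.
ISA deviation = -12 − 10 = -22°C.
Density altitude = 2500 + 120 × (-22) = -140 ft.

-140 ft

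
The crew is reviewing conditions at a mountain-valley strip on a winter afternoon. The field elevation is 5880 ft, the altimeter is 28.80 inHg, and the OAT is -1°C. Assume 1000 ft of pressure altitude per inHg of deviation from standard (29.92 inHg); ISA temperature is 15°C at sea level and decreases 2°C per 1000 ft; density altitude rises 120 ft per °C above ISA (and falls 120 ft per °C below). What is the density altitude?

Pressure altitude = 5880 + (29.92 − 28.80) × 1000 = 5880 + (+1120) = 7000 ft.
ISA temperature at 7000 ft = 15 − 2 × (7000/1000) = 1°C.
ISA deviation = -1 − 1 = -2°C.
Density altitude = 7000 + 120 × (-2) = 6760 ft.

6760 ft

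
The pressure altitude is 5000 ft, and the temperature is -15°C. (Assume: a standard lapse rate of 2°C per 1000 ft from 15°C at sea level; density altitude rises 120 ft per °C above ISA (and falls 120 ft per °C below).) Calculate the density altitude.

ISA temperature at 5000 ft = 15 − 2 × (5000/1000) = 5°C.
ISA deviation = -15 − 5 = -20°C.
Density altitude = 5000 + 120 × (-20) = 5000 + (-2400) = 2600 ft.

2600 ft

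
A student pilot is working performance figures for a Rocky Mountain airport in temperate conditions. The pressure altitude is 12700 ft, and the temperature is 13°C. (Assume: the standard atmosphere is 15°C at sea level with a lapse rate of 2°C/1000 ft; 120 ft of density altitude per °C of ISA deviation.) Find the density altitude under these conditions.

ISA temperature at 12700 ft = 15 − 2 × (12700/1000) = -10.4°C.
ISA deviation = 13 − (-10.4) = +23.4°C.
Density altitude = 12700 + 120 × (23.4) = 12700 + (+2808) = 15508 ft.

15508 ft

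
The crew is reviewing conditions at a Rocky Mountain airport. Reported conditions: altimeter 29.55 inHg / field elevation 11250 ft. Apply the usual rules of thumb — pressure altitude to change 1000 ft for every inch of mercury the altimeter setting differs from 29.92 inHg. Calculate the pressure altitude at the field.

11620 ft

Pressure correction = (29.92 − 29.55) × 1000 = +370 ft.
Pressure altitude = 11250 + (+370) = 11620 ft.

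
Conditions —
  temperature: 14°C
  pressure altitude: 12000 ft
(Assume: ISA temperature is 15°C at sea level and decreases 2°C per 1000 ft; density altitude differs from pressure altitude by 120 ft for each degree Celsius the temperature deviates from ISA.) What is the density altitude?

ISA temperature at 12000 ft = 15 − 2 × (12000/1000) = -9°C.
ISA deviation = 14 − (-9) = +23°C.
Density altitude = 12000 + 120 × (23) = 12000 + (+2760) = 14760 ft.

14760 ft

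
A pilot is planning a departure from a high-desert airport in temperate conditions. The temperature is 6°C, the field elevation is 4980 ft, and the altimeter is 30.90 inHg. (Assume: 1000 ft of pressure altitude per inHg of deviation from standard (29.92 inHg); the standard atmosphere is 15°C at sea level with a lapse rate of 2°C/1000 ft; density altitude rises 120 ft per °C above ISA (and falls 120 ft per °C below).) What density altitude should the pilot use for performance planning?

Pressure altitude = 4980 + (29.92 − 30.90) × 1000 = 4980 + (-980) = 4000 ft.
ISA temperature at 4000 ft = 15 − 2 × (4000/1000) = 7°C.
ISA deviation = 6 − 7 = -1°C.
Density altitude = 4000 + 120 × (-1) = 3880 ft.

3880 ft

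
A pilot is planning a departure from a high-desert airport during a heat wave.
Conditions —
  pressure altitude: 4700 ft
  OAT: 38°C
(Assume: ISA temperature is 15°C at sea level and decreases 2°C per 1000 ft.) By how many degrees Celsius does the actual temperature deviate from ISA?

ISA+32.4°C

ISA temperature at 4700 ft = 15 − 2 × (4700/1000) = 5.6°C.
Deviation = OAT − ISA = 38 − 5.6 = +32.4°C.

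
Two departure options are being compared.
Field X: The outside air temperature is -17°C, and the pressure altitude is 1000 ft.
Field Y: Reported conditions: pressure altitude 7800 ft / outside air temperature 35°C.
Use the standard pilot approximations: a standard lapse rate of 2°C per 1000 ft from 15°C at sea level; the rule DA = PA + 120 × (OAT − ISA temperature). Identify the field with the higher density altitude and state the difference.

Field Y by 14672 ft

Field X: ISA temp = 13°C, deviation -30°C, DA = 1000 + 120 × (-30) = -2600 ft.
Field Y: ISA temp = -0.6°C, deviation +35.6°C, DA = 7800 + 120 × 35.6 = 12072 ft.
Field Y is higher by 12072 − (-2600) = 14672 ft.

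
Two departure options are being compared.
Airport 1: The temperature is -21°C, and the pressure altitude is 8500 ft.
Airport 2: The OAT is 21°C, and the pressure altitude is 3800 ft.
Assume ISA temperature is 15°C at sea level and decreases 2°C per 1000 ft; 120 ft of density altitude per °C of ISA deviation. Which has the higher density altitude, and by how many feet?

Airport 1 by 788 ft

Airport 1: ISA temp = -2°C, deviation -19°C, DA = 8500 + 120 × (-19) = 6220 ft.
Airport 2: ISA temp = 7.4°C, deviation +13.6°C, DA = 3800 + 120 × 13.6 = 5432 ft.
Airport 1 is higher by 6220 − 5432 = 788 ft.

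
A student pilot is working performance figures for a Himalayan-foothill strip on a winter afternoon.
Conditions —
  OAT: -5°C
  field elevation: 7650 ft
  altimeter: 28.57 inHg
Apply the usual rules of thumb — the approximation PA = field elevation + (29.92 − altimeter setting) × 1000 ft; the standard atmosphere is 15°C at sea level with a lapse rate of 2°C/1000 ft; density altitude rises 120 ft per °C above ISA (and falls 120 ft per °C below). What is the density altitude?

8760 ft

Pressure altitude = 7650 + (29.92 − 28.57) × 1000 = 7650 + (+1350) = 9000 ft.
ISA temperature at 9000 ft = 15 − 2 × (9000/1000) = -3°C.
ISA deviation = -5 − (-3) = -2°C.
Density altitude = 9000 + 120 × (-2) = 8760 ft.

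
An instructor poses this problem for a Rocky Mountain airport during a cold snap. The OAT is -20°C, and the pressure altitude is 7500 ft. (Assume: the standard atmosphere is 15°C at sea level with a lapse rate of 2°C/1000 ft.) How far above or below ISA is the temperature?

ISA-20°C

ISA temperature at 7500 ft = 15 − 2 × (7500/1000) = 0°C.
Deviation = OAT − ISA = -20 − 0 = -20°C.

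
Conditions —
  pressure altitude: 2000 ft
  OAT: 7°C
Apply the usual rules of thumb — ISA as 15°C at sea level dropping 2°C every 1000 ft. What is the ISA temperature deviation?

ISA-4°C

ISA temperature at 2000 ft = 15 − 2 × (2000/1000) = 11°C.
Deviation = OAT − ISA = 7 − 11 = -4°C.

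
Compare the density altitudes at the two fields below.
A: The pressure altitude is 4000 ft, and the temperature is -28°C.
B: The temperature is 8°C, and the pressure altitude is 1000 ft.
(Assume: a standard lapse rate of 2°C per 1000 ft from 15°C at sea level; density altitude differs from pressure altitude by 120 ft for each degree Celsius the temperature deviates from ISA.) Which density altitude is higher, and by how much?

A: ISA temp = 7°C, deviation -35°C, DA = 4000 + 120 × (-35) = -200 ft.
B: ISA temp = 13°C, deviation -5°C, DA = 1000 + 120 × (-5) = 400 ft.
B is higher by 400 − (-200) = 600 ft.

B by 600 ft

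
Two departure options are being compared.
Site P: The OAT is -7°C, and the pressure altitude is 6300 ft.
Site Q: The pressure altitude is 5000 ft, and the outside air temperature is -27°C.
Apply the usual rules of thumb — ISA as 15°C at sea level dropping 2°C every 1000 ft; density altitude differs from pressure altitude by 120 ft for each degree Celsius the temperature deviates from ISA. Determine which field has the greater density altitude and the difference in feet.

Site P: ISA temp = 2.4°C, deviation -9.4°C, DA = 6300 + 120 × (-9.4) = 5172 ft.
Site Q: ISA temp = 5°C, deviation -32°C, DA = 5000 + 120 × (-32) = 1160 ft.
Site P is higher by 5172 − 1160 = 4012 ft.

Site P by 4012 ft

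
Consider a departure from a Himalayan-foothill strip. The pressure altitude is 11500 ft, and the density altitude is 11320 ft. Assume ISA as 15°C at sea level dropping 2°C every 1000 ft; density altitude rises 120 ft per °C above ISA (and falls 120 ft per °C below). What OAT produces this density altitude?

Density altitude − pressure altitude = 11320 − 11500 = -180 ft.
At 120 ft/°C that is an ISA deviation of -180/120 = -1.5°C.
ISA temperature at 11500 ft = 15 − 2 × (11500/1000) = -8°C.
OAT = ISA + deviation = -8 + (-1.5) = -9.5°C.

-9.5°C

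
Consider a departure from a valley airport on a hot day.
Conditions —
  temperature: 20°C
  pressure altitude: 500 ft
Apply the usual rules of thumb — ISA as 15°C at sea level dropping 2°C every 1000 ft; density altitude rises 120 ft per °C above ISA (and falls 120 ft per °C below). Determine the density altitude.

1220 ft

ISA temperature at 500 ft = 15 − 2 × (500/1000) = 14°C.
ISA deviation = 20 − 14 = +6°C.
Density altitude = 500 + 120 × (6) = 500 + (+720) = 1220 ft.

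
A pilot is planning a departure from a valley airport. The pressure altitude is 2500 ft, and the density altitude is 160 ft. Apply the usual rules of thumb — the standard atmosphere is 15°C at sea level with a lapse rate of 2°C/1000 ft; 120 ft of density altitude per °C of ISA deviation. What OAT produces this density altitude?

Density altitude − pressure altitude = 160 − 2500 = -2340 ft.
At 120 ft/°C that is an ISA deviation of -2340/120 = -19.5°C.
ISA temperature at 2500 ft = 15 − 2 × (2500/1000) = 10°C.
OAT = ISA + deviation = 10 + (-19.5) = -9.5°C.

-9.5°C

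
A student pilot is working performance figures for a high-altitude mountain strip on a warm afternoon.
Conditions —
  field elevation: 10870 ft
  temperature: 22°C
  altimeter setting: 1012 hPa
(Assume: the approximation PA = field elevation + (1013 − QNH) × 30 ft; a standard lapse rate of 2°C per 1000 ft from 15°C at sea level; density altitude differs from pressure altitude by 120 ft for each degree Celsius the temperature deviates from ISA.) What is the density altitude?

Pressure altitude = 10870 + (1013 − 1012) × 30 = 10870 + (+30) = 10900 ft.
ISA temperature at 10900 ft = 15 − 2 × (10900/1000) = -6.8°C.
ISA deviation = 22 − (-6.8) = +28.8°C.
Density altitude = 10900 + 120 × (28.8) = 14356 ft.

14356 ft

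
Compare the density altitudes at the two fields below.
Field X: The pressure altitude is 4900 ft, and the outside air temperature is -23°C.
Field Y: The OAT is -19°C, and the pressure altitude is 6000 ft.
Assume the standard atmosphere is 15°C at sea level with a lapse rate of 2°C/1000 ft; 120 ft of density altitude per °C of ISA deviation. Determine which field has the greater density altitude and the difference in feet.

Field X: ISA temp = 5.2°C, deviation -28.2°C, DA = 4900 + 120 × (-28.2) = 1516 ft.
Field Y: ISA temp = 3°C, deviation -22°C, DA = 6000 + 120 × (-22) = 3360 ft.
Field Y is higher by 3360 − 1516 = 1844 ft.

Field Y by 1844 ft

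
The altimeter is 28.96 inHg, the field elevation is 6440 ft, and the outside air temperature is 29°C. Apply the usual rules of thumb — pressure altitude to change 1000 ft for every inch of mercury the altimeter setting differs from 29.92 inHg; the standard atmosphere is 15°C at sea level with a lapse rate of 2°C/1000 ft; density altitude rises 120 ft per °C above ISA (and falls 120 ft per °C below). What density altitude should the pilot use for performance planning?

Pressure altitude = 6440 + (29.92 − 28.96) × 1000 = 6440 + (+960) = 7400 ft.
ISA temperature at 7400 ft = 15 − 2 × (7400/1000) = 0.2°C.
ISA deviation = 29 − 0.2 = +28.8°C.
Density altitude = 7400 + 120 × (28.8) = 10856 ft.

10856 ft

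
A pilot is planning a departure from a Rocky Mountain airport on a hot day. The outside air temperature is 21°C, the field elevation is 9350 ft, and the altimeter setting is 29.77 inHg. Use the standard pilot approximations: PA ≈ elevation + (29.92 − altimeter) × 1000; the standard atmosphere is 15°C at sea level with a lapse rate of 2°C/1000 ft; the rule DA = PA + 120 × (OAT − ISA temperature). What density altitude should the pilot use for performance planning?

12500 ft

Pressure altitude = 9350 + (29.92 − 29.77) × 1000 = 9350 + (+150) = 9500 ft.
ISA temperature at 9500 ft = 15 − 2 × (9500/1000) = -4°C.
ISA deviation = 21 − (-4) = +25°C.
Density altitude = 9500 + 120 × (25) = 12500 ft.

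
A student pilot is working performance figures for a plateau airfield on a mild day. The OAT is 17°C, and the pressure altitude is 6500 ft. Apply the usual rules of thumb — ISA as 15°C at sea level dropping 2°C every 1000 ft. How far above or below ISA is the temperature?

ISA temperature at 6500 ft = 15 − 2 × (6500/1000) = 2°C.
Deviation = OAT − ISA = 17 − 2 = +15°C.

ISA+15°C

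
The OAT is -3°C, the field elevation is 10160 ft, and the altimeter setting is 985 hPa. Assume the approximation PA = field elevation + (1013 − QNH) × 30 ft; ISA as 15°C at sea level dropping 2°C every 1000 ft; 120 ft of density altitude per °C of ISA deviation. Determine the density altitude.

11480 ft

Pressure altitude = 10160 + (1013 − 985) × 30 = 10160 + (+840) = 11000 ft.
ISA temperature at 11000 ft = 15 − 2 × (11000/1000) = -7°C.
ISA deviation = -3 − (-7) = +4°C.
Density altitude = 11000 + 120 × (4) = 11480 ft.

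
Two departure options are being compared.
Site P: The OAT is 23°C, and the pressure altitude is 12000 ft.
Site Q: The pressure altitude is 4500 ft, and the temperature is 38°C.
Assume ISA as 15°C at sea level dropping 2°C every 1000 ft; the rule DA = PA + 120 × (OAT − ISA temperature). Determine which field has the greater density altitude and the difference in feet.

Site P by 7500 ft

Site P: ISA temp = -9°C, deviation +32°C, DA = 12000 + 120 × 32 = 15840 ft.
Site Q: ISA temp = 6°C, deviation +32°C, DA = 4500 + 120 × 32 = 8340 ft.
Site P is higher by 15840 − 8340 = 7500 ft.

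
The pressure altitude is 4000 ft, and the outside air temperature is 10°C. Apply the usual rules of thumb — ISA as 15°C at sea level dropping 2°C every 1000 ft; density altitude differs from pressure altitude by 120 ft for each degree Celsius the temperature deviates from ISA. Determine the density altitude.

4360 ft

ISA temperature at 4000 ft = 15 − 2 × (4000/1000) = 7°C.
ISA deviation = 10 − 7 = +3°C.
Density altitude = 4000 + 120 × (3) = 4000 + (+360) = 4360 ft.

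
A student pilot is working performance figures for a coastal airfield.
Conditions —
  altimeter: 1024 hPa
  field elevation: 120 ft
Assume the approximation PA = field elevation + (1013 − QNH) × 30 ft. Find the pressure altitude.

-210 ft

Pressure correction = (1013 − 1024) × 30 = -330 ft.
Pressure altitude = 120 + (-330) = -210 ft.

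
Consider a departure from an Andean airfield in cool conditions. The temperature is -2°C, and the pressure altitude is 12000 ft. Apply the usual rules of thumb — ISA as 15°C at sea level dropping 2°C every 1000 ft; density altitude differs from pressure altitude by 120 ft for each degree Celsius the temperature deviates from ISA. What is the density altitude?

ISA temperature at 12000 ft = 15 − 2 × (12000/1000) = -9°C.
ISA deviation = -2 − (-9) = +7°C.
Density altitude = 12000 + 120 × (7) = 12000 + (+840) = 12840 ft.

12840 ft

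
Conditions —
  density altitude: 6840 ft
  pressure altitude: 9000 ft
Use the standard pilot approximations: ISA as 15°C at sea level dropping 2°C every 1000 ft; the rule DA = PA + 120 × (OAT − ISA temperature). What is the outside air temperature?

-21°C

Density altitude − pressure altitude = 6840 − 9000 = -2160 ft.
At 120 ft/°C that is an ISA deviation of -2160/120 = -18°C.
ISA temperature at 9000 ft = 15 − 2 × (9000/1000) = -3°C.
OAT = ISA + deviation = -3 + (-18) = -21°C.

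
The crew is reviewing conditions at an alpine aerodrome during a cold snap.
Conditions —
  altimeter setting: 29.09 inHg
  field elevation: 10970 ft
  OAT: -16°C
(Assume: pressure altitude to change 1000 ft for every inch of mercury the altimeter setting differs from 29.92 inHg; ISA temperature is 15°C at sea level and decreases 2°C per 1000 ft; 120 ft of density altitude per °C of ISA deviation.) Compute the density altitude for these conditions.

Pressure altitude = 10970 + (29.92 − 29.09) × 1000 = 10970 + (+830) = 11800 ft.
ISA temperature at 11800 ft = 15 − 2 × (11800/1000) = -8.6°C.
ISA deviation = -16 − (-8.6) = -7.4°C.
Density altitude = 11800 + 120 × (-7.4) = 10912 ft.

10912 ft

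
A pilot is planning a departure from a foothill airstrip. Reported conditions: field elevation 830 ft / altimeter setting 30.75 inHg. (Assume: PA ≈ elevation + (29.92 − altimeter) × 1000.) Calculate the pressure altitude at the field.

0 ft

Pressure correction = (29.92 − 30.75) × 1000 = -830 ft.
Pressure altitude = 830 + (-830) = 0 ft.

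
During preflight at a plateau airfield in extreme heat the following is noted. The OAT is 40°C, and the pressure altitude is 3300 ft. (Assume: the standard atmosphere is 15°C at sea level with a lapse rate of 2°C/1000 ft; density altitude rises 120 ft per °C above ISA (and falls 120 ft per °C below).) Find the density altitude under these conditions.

ISA temperature at 3300 ft = 15 − 2 × (3300/1000) = 8.4°C.
ISA deviation = 40 − 8.4 = +31.6°C.
Density altitude = 3300 + 120 × (31.6) = 3300 + (+3792) = 7092 ft.

7092 ft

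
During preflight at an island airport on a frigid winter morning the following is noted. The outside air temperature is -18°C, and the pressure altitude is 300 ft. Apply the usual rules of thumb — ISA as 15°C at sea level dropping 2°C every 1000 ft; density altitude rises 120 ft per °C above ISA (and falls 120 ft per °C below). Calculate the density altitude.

-3588 ft

ISA temperature at 300 ft = 15 − 2 × (300/1000) = 14.4°C.
ISA deviation = -18 − 14.4 = -32.4°C.
Density altitude = 300 + 120 × (-32.4) = 300 + (-3888) = -3588 ft.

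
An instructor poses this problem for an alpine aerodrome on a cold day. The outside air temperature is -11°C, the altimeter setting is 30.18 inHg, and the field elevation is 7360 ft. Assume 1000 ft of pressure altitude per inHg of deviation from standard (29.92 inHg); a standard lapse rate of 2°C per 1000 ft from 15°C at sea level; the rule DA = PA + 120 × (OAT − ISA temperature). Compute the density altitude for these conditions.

Pressure altitude = 7360 + (29.92 − 30.18) × 1000 = 7360 + (-260) = 7100 ft.
ISA temperature at 7100 ft = 15 − 2 × (7100/1000) = 0.8°C.
ISA deviation = -11 − 0.8 = -11.8°C.
Density altitude = 7100 + 120 × (-11.8) = 5684 ft.

5684 ft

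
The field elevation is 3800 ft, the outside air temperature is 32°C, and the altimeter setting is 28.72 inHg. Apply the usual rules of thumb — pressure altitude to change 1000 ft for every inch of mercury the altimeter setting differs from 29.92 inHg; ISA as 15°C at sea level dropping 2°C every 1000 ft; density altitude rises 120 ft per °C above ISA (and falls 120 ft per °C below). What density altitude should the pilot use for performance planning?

8240 ft

Pressure altitude = 3800 + (29.92 − 28.72) × 1000 = 3800 + (+1200) = 5000 ft.
ISA temperature at 5000 ft = 15 − 2 × (5000/1000) = 5°C.
ISA deviation = 32 − 5 = +27°C.
Density altitude = 5000 + 120 × (27) = 8240 ft.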